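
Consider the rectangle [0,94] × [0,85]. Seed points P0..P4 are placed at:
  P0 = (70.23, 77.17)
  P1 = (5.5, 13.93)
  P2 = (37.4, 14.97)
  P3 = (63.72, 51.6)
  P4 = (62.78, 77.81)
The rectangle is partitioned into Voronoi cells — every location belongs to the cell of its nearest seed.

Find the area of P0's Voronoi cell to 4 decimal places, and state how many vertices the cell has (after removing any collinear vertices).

1. box [0,94]×[0,85]: [(0, 0) (94, 0) (94, 85) (0, 85)]
2. ⊥bis P0·P1 via (37.865,45.55): [(0, 84.3071) (82.3665, 0) (94, 0) (94, 85) (0, 85)]  |A|=4517.9581
3. ⊥bis P0·P2 via (53.815,46.07): [(0, 84.3071) (19.8344, 64.0054) (94, 24.8598) (94, 85) (0, 85)]  |A|=3223.783
4. ⊥bis P0·P3 via (66.975,64.385): [(0, 84.3071) (3.7331, 80.4861) (94, 57.5046) (94, 85) (0, 85)]  |A|=1454.4111
5. ⊥bis P0·P4 via (66.505,77.49): [(65.4134, 64.7826) (94, 57.5046) (94, 85) (67.1502, 85)]  |A|=664.4183
6. canonical 4-gon: [(65.4134, 64.7826) (94, 57.5046) (94, 85) (67.1502, 85)]
7. shoelace: 664.4183

Area of P0's cell: 664.4183 (4 vertices)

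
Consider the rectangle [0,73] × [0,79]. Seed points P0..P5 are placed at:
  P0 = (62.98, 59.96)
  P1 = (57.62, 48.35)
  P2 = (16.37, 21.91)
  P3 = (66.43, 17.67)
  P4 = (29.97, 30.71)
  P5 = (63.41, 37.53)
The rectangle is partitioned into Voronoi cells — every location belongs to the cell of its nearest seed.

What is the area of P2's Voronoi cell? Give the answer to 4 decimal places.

1. box [0,73]×[0,79]: [(0, 0) (73, 0) (73, 79) (0, 79)]
2. ⊥bis P2·P0 via (39.675,40.935): [(0, 0) (73, 0) (73, 0.113) (8.6007, 79) (0, 79)]  |A|=3226.8651
3. ⊥bis P2·P1 via (36.995,35.13): [(0, 0) (59.5123, 0) (9.8806, 77.4322) (8.6007, 79) (0, 79)]  |A|=2701.1075
4. ⊥bis P2·P3 via (41.4,19.79): [(0, 0) (39.7238, 0) (42.0335, 27.2693) (9.8806, 77.4322) (8.6007, 79) (0, 79)]  |A|=2431.2991
5. ⊥bis P2·P4 via (23.17,26.31): [(0, 62.1182) (0, 0) (39.7238, 0) (39.7783, 0.6427)]  |A|=1248.2416
6. ⊥bis P2·P5 via (39.89,29.72): [(0, 62.1182) (0, 0) (39.7238, 0) (39.7783, 0.6427)]  |A|=1248.2416
7. canonical 4-gon: [(0, 62.1182) (0, 0) (39.7238, 0) (39.7783, 0.6427)]
8. shoelace: 1248.2416

Area of P2's cell: 1248.2416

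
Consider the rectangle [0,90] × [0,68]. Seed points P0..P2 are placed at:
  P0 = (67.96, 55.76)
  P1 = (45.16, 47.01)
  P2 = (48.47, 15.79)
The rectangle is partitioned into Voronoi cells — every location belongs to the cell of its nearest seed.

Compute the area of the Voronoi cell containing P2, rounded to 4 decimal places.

1. box [0,90]×[0,68]: [(0, 0) (90, 0) (90, 68) (0, 68)]
2. ⊥bis P2·P0 via (58.215,35.775): [(0, 64.1615) (0, 0) (90, 0) (90, 20.2761)]  |A|=3799.6957
3. ⊥bis P2·P1 via (46.815,31.4): [(63.5488, 33.1741) (0, 26.4366) (0, 0) (90, 0) (90, 20.2761)]  |A|=2601.0076
4. canonical 5-gon: [(63.5488, 33.1741) (0, 26.4366) (0, 0) (90, 0) (90, 20.2761)]
5. shoelace: 2601.0076

Area of P2's cell: 2601.0076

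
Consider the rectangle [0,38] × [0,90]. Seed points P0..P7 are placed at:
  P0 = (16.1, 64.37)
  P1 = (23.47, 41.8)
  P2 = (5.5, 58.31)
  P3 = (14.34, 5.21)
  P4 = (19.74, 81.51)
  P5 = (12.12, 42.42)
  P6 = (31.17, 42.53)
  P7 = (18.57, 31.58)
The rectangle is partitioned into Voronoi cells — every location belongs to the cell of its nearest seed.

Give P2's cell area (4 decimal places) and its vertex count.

1. box [0,38]×[0,90]: [(0, 0) (38, 0) (38, 90) (0, 90)]
2. ⊥bis P2·P0 via (10.8,61.34): [(0, 80.2311) (0, 0) (38, 0) (38, 13.7624)]  |A|=1785.8771
3. ⊥bis P2·P1 via (14.485,50.055): [(16.1904, 51.9112) (0, 80.2311) (0, 34.2891)]  |A|=371.9101
4. ⊥bis P2·P3 via (9.92,31.76): [(16.1904, 51.9112) (0, 80.2311) (0, 34.2891)]  |A|=371.9101
5. ⊥bis P2·P4 via (12.62,69.91): [(16.1904, 51.9112) (2.268, 76.264) (0, 77.6561) (0, 34.2891)]  |A|=368.9901
6. ⊥bis P2·P5 via (8.81,50.365): [(15.4846, 53.1457) (2.268, 76.264) (0, 77.6561) (0, 46.6946)]  |A|=256.7299
7. ⊥bis P2·P6 via (18.335,50.42): [(15.4846, 53.1457) (2.268, 76.264) (0, 77.6561) (0, 46.6946)]  |A|=256.7299
8. ⊥bis P2·P7 via (12.035,44.945): [(15.4846, 53.1457) (2.268, 76.264) (0, 77.6561) (0, 46.6946)]  |A|=256.7299
9. canonical 4-gon: [(15.4846, 53.1457) (2.268, 76.264) (0, 77.6561) (0, 46.6946)]
10. shoelace: 256.7299

Area of P2's cell: 256.7299 (4 vertices)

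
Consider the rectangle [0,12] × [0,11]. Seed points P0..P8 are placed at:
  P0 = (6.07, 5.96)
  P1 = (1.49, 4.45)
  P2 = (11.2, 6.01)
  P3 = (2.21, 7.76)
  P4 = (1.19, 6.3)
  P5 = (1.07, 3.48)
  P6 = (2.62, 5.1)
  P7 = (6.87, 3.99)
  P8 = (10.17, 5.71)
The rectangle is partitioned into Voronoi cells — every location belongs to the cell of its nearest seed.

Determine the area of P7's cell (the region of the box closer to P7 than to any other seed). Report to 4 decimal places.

1. box [0,12]×[0,11]: [(0, 0) (12, 0) (12, 11) (0, 11)]
2. ⊥bis P7·P0 via (6.47,4.975): [(0, 2.3476) (0, 0) (12, 0) (12, 7.2207)]  |A|=57.4096
3. ⊥bis P7·P1 via (4.18,4.22): [(4.1645, 4.0388) (3.8192, 0) (12, 0) (12, 7.2207)]  |A|=44.809
4. ⊥bis P7·P2 via (9.035,5): [(8.6363, 5.8547) (4.1645, 4.0388) (3.8192, 0) (11.3676, 0)]  |A|=30.8134
5. ⊥bis P7·P3 via (4.54,5.875): [(8.6363, 5.8547) (4.1645, 4.0388) (3.8192, 0) (11.3676, 0)]  |A|=30.8134
6. ⊥bis P7·P4 via (4.03,5.145): [(8.6363, 5.8547) (4.1645, 4.0388) (3.8192, 0) (11.3676, 0)]  |A|=30.8134
7. ⊥bis P7·P5 via (3.97,3.735): [(8.6363, 5.8547) (4.1645, 4.0388) (4.0554, 2.7633) (4.2984, 0) (11.3676, 0)]  |A|=30.1513
8. ⊥bis P7·P6 via (4.745,4.545): [(8.6363, 5.8547) (4.666, 4.2424) (4.1119, 2.121) (4.2984, 0) (11.3676, 0)]  |A|=29.6048
9. ⊥bis P7·P8 via (8.52,4.85): [(8.1081, 5.6402) (4.666, 4.2424) (4.1119, 2.121) (4.2984, 0) (11.0479, 0)]  |A|=26.8643
10. canonical 5-gon: [(8.1081, 5.6402) (4.666, 4.2424) (4.1119, 2.121) (4.2984, 0) (11.0479, 0)]
11. shoelace: 26.8643

Area of P7's cell: 26.8643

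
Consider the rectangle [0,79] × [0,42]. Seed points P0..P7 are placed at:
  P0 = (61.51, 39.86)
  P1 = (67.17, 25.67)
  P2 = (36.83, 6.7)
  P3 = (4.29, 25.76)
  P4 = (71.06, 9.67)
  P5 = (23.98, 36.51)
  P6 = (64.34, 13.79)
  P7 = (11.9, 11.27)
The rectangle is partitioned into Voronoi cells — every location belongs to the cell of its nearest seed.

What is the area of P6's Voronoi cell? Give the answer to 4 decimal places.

Area of P6's cell: 347.6837

1. box [0,79]×[0,42]: [(0, 0) (79, 0) (79, 42) (0, 42)]
2. ⊥bis P6·P0 via (62.925,26.825): [(0, 19.9942) (0, 0) (79, 0) (79, 28.57)]  |A|=1918.2879
3. ⊥bis P6·P1 via (65.755,19.73): [(44.4088, 24.815) (0, 19.9942) (0, 0) (79, 0) (79, 16.5748)]  |A|=1710.8243
4. ⊥bis P6·P2 via (50.585,10.245): [(46.9883, 24.2005) (53.2254, 0) (79, 0) (79, 16.5748)]  |A|=577.1736
5. ⊥bis P6·P3 via (34.315,19.775): [(46.9883, 24.2005) (53.2254, 0) (79, 0) (79, 16.5748)]  |A|=577.1736
6. ⊥bis P6·P4 via (67.7,11.73): [(71.7319, 18.3062) (46.9883, 24.2005) (53.2254, 0) (60.5084, 0)]  |A|=347.6837
7. ⊥bis P6·P5 via (44.16,25.15): [(71.7319, 18.3062) (46.9883, 24.2005) (53.2254, 0) (60.5084, 0)]  |A|=347.6837
8. ⊥bis P6·P7 via (38.12,12.53): [(71.7319, 18.3062) (46.9883, 24.2005) (53.2254, 0) (60.5084, 0)]  |A|=347.6837
9. canonical 4-gon: [(71.7319, 18.3062) (46.9883, 24.2005) (53.2254, 0) (60.5084, 0)]
10. shoelace: 347.6837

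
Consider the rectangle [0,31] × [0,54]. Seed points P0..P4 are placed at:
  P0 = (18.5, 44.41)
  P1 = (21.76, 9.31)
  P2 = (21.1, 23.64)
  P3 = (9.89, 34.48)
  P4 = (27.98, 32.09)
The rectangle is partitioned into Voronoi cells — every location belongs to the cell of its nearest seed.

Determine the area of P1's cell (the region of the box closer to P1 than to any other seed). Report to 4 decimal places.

1. box [0,31]×[0,54]: [(0, 0) (31, 0) (31, 54) (0, 54)]
2. ⊥bis P1·P0 via (20.13,26.86): [(0, 24.9904) (0, 0) (31, 0) (31, 27.8696)]  |A|=819.3293
3. ⊥bis P1·P2 via (21.43,16.475): [(0, 15.488) (0, 0) (31, 0) (31, 16.9158)]  |A|=502.2583
4. ⊥bis P1·P3 via (15.825,21.895): [(2.4815, 15.6023) (0, 14.432) (0, 0) (31, 0) (31, 16.9158)]  |A|=500.9481
5. ⊥bis P1·P4 via (24.87,20.7): [(2.4815, 15.6023) (0, 14.432) (0, 0) (31, 0) (31, 16.9158)]  |A|=500.9481
6. canonical 5-gon: [(2.4815, 15.6023) (0, 14.432) (0, 0) (31, 0) (31, 16.9158)]
7. shoelace: 500.9481

Area of P1's cell: 500.9481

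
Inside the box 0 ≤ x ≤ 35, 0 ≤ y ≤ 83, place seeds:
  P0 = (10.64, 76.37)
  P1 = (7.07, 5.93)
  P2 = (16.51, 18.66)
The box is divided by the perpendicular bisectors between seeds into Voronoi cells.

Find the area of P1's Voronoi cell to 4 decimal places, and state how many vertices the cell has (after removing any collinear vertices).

Area of P1's cell: 298.4233 (3 vertices)

1. box [0,35]×[0,83]: [(0, 0) (35, 0) (35, 83) (0, 83)]
2. ⊥bis P1·P0 via (8.855,41.15): [(0, 41.5988) (0, 0) (35, 0) (35, 39.8249)]  |A|=1424.9151
3. ⊥bis P1·P2 via (11.79,12.295): [(0, 21.0379) (0, 0) (28.37, 0)]  |A|=298.4233
4. canonical 3-gon: [(0, 21.0379) (0, 0) (28.37, 0)]
5. shoelace: 298.4233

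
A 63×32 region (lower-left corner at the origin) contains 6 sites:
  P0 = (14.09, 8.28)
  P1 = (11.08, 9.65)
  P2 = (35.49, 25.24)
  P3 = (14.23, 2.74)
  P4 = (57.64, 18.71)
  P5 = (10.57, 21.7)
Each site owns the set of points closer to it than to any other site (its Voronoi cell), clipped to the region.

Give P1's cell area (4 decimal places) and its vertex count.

1. box [0,63]×[0,32]: [(0, 0) (63, 0) (63, 32) (0, 32)]
2. ⊥bis P1·P0 via (12.585,8.965): [(0, 0) (8.5046, 0) (23.0694, 32) (0, 32)]  |A|=505.1833
3. ⊥bis P1·P2 via (23.285,17.445): [(0, 0) (8.5046, 0) (19.291, 23.6986) (13.9891, 32) (0, 32)]  |A|=467.4939
4. ⊥bis P1·P3 via (12.655,6.195): [(0, 0.4261) (10.9758, 5.4295) (19.291, 23.6986) (13.9891, 32) (0, 32)]  |A|=442.0676
5. ⊥bis P1·P4 via (34.36,14.18): [(0, 0.4261) (10.9758, 5.4295) (19.291, 23.6986) (13.9891, 32) (0, 32)]  |A|=442.0676
6. ⊥bis P1·P5 via (10.825,15.675): [(0, 15.2168) (0, 0.4261) (10.9758, 5.4295) (15.7336, 15.8828)]  |A|=161.8198
7. canonical 4-gon: [(0, 15.2168) (0, 0.4261) (10.9758, 5.4295) (15.7336, 15.8828)]
8. shoelace: 161.8198

Area of P1's cell: 161.8198 (4 vertices)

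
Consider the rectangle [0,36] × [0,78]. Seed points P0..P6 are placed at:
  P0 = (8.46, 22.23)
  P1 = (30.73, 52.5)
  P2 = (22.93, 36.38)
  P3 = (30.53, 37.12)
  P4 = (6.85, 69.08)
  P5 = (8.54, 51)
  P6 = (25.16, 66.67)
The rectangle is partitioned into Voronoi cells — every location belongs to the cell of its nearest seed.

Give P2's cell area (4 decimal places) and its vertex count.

Area of P2's cell: 313.4565 (4 vertices)

1. box [0,36]×[0,78]: [(0, 0) (36, 0) (36, 78) (0, 78)]
2. ⊥bis P2·P0 via (15.695,29.305): [(0, 45.3549) (36, 8.5408) (36, 78) (0, 78)]  |A|=1837.8766
3. ⊥bis P2·P1 via (26.83,44.44): [(0, 57.4223) (0, 45.3549) (36, 8.5408) (36, 40.0029)]  |A|=783.5295
4. ⊥bis P2·P3 via (26.73,36.75): [(25.9393, 44.871) (0, 57.4223) (0, 45.3549) (28.7553, 15.9493)]  |A|=530.931
5. ⊥bis P2·P4 via (14.89,52.73): [(25.9393, 44.871) (12.3146, 51.4636) (0, 45.4079) (0, 45.3549) (28.7553, 15.9493)]  |A|=456.9552
6. ⊥bis P2·P5 via (15.735,43.69): [(25.9393, 44.871) (19.9026, 47.792) (8.5468, 36.6149) (28.7553, 15.9493)]  |A|=313.4565
7. ⊥bis P2·P6 via (24.045,51.525): [(25.9393, 44.871) (19.9026, 47.792) (8.5468, 36.6149) (28.7553, 15.9493)]  |A|=313.4565
8. canonical 4-gon: [(25.9393, 44.871) (19.9026, 47.792) (8.5468, 36.6149) (28.7553, 15.9493)]
9. shoelace: 313.4565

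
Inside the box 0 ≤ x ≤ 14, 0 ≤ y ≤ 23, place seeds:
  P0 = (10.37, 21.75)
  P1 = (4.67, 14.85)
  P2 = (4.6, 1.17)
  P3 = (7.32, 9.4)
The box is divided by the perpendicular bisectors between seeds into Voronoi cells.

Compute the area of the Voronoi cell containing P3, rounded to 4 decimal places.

1. box [0,14]×[0,23]: [(0, 0) (14, 0) (14, 23) (0, 23)]
2. ⊥bis P3·P0 via (8.845,15.575): [(0, 17.7594) (0, 0) (14, 0) (14, 14.3019)]  |A|=224.4291
3. ⊥bis P3·P1 via (5.995,12.125): [(11.6603, 14.8797) (0, 9.21) (0, 0) (14, 0) (14, 14.3019)]  |A|=174.5846
4. ⊥bis P3·P2 via (5.96,5.285): [(11.6603, 14.8797) (0, 9.21) (0, 7.2548) (14, 2.6278) (14, 14.3019)]  |A|=105.4067
5. canonical 5-gon: [(11.6603, 14.8797) (0, 9.21) (0, 7.2548) (14, 2.6278) (14, 14.3019)]
6. shoelace: 105.4067

Area of P3's cell: 105.4067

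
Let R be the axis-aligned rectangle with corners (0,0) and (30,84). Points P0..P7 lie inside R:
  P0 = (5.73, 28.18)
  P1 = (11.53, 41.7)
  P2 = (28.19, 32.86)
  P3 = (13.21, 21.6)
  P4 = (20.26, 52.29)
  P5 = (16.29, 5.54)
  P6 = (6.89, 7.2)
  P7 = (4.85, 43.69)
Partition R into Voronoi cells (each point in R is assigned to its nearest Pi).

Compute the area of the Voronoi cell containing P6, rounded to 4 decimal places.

1. box [0,30]×[0,84]: [(0, 0) (30, 0) (30, 84) (0, 84)]
2. ⊥bis P6·P0 via (6.31,17.69): [(0, 17.3411) (0, 0) (30, 0) (30, 18.9998)]  |A|=545.1143
3. ⊥bis P6·P1 via (9.21,24.45): [(0, 17.3411) (0, 0) (30, 0) (30, 18.9998)]  |A|=545.1143
4. ⊥bis P6·P2 via (17.54,20.03): [(19.4816, 18.4183) (0, 17.3411) (0, 0) (30, 0) (30, 9.6871)]  |A|=496.1371
5. ⊥bis P6·P3 via (10.05,14.4): [(2.9741, 17.5056) (0, 17.3411) (0, 0) (30, 0) (30, 5.6442)]  |A|=364.6395
6. ⊥bis P6·P4 via (13.575,29.745): [(2.9741, 17.5056) (0, 17.3411) (0, 0) (30, 0) (30, 5.6442)]  |A|=364.6395
7. ⊥bis P6·P5 via (11.59,6.37): [(12.7953, 13.1951) (2.9741, 17.5056) (0, 17.3411) (0, 0) (10.4651, 0)]  |A|=187.2035
8. ⊥bis P6·P7 via (5.87,25.445): [(12.7953, 13.1951) (2.9741, 17.5056) (0, 17.3411) (0, 0) (10.4651, 0)]  |A|=187.2035
9. canonical 5-gon: [(12.7953, 13.1951) (2.9741, 17.5056) (0, 17.3411) (0, 0) (10.4651, 0)]
10. shoelace: 187.2035

Area of P6's cell: 187.2035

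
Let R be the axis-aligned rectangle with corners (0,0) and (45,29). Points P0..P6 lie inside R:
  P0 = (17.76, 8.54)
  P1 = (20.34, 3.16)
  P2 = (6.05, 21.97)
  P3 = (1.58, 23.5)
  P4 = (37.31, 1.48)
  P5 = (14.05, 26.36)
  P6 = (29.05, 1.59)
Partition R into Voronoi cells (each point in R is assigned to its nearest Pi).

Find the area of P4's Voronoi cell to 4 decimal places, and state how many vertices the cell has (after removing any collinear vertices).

Area of P4's cell: 305.4429 (5 vertices)

1. box [0,45]×[0,29]: [(0, 0) (45, 0) (45, 29) (0, 29)]
2. ⊥bis P4·P0 via (27.535,5.01): [(25.7258, 0) (45, 0) (45, 29) (36.1984, 29)]  |A|=407.0997
3. ⊥bis P4·P1 via (28.825,2.32): [(29.6791, 10.9472) (28.5953, 0) (45, 0) (45, 29) (36.1984, 29)]  |A|=391.3928
4. ⊥bis P4·P2 via (21.68,11.725): [(29.6791, 10.9472) (28.5953, 0) (45, 0) (45, 29) (36.1984, 29)]  |A|=391.3928
5. ⊥bis P4·P3 via (19.445,12.49): [(29.6791, 10.9472) (28.5953, 0) (45, 0) (45, 29) (36.1984, 29)]  |A|=391.3928
6. ⊥bis P4·P5 via (25.68,13.92): [(33.3381, 21.0794) (29.6791, 10.9472) (28.5953, 0) (45, 0) (45, 29) (41.8103, 29)]  |A|=369.1682
7. ⊥bis P4·P6 via (33.18,1.535): [(33.4416, 21.1762) (33.1596, 0) (45, 0) (45, 29) (41.8103, 29)]  |A|=305.4429
8. canonical 5-gon: [(33.4416, 21.1762) (33.1596, 0) (45, 0) (45, 29) (41.8103, 29)]
9. shoelace: 305.4429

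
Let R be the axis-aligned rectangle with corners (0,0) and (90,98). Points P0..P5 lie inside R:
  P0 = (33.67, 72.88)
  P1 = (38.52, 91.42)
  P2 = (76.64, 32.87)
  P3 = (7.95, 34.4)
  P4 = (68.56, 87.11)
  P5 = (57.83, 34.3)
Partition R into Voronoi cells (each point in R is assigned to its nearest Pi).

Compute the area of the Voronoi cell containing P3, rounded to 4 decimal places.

1. box [0,90]×[0,98]: [(0, 0) (90, 0) (90, 98) (0, 98)]
2. ⊥bis P3·P0 via (20.81,53.64): [(0, 67.5494) (0, 0) (90, 0) (90, 7.3935)]  |A|=3372.4282
3. ⊥bis P3·P1 via (23.235,62.91): [(0, 67.5494) (0, 0) (90, 0) (90, 7.3935)]  |A|=3372.4282
4. ⊥bis P3·P2 via (42.295,33.635): [(42.4189, 39.1966) (0, 67.5494) (0, 0) (41.5458, 0)]  |A|=2246.9129
5. ⊥bis P3·P4 via (38.255,60.755): [(42.4189, 39.1966) (0, 67.5494) (0, 0) (41.5458, 0)]  |A|=2246.9129
6. ⊥bis P3·P5 via (32.89,34.35): [(32.9125, 45.5507) (0, 67.5494) (0, 0) (32.8211, 0)]  |A|=1859.1214
7. canonical 4-gon: [(32.9125, 45.5507) (0, 67.5494) (0, 0) (32.8211, 0)]
8. shoelace: 1859.1214

Area of P3's cell: 1859.1214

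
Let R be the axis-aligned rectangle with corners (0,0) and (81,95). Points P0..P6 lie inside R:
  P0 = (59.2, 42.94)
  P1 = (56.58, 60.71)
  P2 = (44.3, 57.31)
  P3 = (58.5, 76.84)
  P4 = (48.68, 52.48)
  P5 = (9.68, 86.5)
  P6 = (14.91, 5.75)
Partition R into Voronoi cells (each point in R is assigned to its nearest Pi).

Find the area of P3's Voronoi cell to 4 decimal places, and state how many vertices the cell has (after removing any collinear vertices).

Area of P3's cell: 1159.1340 (5 vertices)

1. box [0,81]×[0,95]: [(0, 0) (81, 0) (81, 95) (0, 95)]
2. ⊥bis P3·P0 via (58.85,59.89): [(0, 58.6748) (81, 60.3474) (81, 95) (0, 95)]  |A|=2874.6016
3. ⊥bis P3·P1 via (57.54,68.775): [(0, 75.6242) (81, 65.9825) (81, 95) (0, 95)]  |A|=1959.9311
4. ⊥bis P3·P2 via (51.4,67.075): [(47.4022, 69.9817) (81, 65.9825) (81, 95) (12.9933, 95)]  |A|=1338.167
5. ⊥bis P3·P4 via (53.59,64.66): [(47.4022, 69.9817) (81, 65.9825) (81, 95) (12.9933, 95)]  |A|=1338.167
6. ⊥bis P3·P5 via (34.09,81.67): [(33.7425, 79.9136) (47.4022, 69.9817) (81, 65.9825) (81, 95) (36.7276, 95)]  |A|=1159.134
7. ⊥bis P3·P6 via (36.705,41.295): [(33.7425, 79.9136) (47.4022, 69.9817) (81, 65.9825) (81, 95) (36.7276, 95)]  |A|=1159.134
8. canonical 5-gon: [(33.7425, 79.9136) (47.4022, 69.9817) (81, 65.9825) (81, 95) (36.7276, 95)]
9. shoelace: 1159.134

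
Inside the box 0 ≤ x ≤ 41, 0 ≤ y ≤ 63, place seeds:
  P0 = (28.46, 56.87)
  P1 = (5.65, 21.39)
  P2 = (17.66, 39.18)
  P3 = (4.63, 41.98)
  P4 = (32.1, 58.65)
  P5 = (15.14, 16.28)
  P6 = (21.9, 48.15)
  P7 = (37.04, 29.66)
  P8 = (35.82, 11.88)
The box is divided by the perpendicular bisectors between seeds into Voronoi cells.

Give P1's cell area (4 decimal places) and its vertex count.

1. box [0,41]×[0,63]: [(0, 0) (41, 0) (41, 63) (0, 63)]
2. ⊥bis P1·P0 via (17.055,39.13): [(0, 50.0946) (0, 0) (41, 0) (41, 23.7358)]  |A|=1513.524
3. ⊥bis P1·P2 via (11.655,30.285): [(0, 38.1533) (0, 0) (41, 0) (41, 10.4742)]  |A|=996.864
4. ⊥bis P1·P3 via (5.14,31.685): [(9.2776, 31.89) (0, 31.4304) (0, 0) (41, 0) (41, 10.4742)]  |A|=965.6777
5. ⊥bis P1·P4 via (18.875,40.02): [(9.2776, 31.89) (0, 31.4304) (0, 0) (41, 0) (41, 10.4742)]  |A|=965.6777
6. ⊥bis P1·P5 via (10.395,18.835): [(15.2526, 27.8563) (9.2776, 31.89) (0, 31.4304) (0, 0) (0.2531, 0)]  |A|=263.307
7. ⊥bis P1·P6 via (13.775,34.77): [(15.2526, 27.8563) (9.2776, 31.89) (0, 31.4304) (0, 0) (0.2531, 0)]  |A|=263.307
8. ⊥bis P1·P7 via (21.345,25.525): [(15.2526, 27.8563) (9.2776, 31.89) (0, 31.4304) (0, 0) (0.2531, 0)]  |A|=263.307
9. ⊥bis P1·P8 via (20.735,16.635): [(15.2526, 27.8563) (9.2776, 31.89) (0, 31.4304) (0, 0) (0.2531, 0)]  |A|=263.307
10. canonical 5-gon: [(15.2526, 27.8563) (9.2776, 31.89) (0, 31.4304) (0, 0) (0.2531, 0)]
11. shoelace: 263.307

Area of P1's cell: 263.3070 (5 vertices)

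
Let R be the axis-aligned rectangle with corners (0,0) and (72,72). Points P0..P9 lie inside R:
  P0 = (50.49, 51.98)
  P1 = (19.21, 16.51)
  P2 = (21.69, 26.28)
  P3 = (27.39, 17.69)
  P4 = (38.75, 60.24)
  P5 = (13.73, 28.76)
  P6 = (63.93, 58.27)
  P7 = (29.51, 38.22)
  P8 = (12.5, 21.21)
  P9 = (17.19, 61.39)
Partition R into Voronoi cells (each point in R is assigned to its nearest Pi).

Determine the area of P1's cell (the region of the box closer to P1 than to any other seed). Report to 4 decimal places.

1. box [0,72]×[0,72]: [(0, 0) (72, 0) (72, 72) (0, 72)]
2. ⊥bis P1·P0 via (34.85,34.245): [(0, 64.9782) (0, 0) (72, 0) (72, 1.4835)]  |A|=2392.621
3. ⊥bis P1·P2 via (20.45,21.395): [(61.1309, 11.0686) (0, 26.586) (0, 0) (72, 0) (72, 1.4835)]  |A|=1219.1453
4. ⊥bis P1·P3 via (23.3,17.1): [(22.7652, 20.8073) (0, 26.586) (0, 0) (25.7667, 0)]  |A|=570.6862
5. ⊥bis P1·P4 via (28.98,38.375): [(22.7652, 20.8073) (0, 26.586) (0, 0) (25.7667, 0)]  |A|=570.6862
6. ⊥bis P1·P5 via (16.47,22.635): [(22.7652, 20.8073) (16.1424, 22.4884) (0, 15.2672) (0, 0) (25.7667, 0)]  |A|=479.33
7. ⊥bis P1·P6 via (41.57,37.39): [(22.7652, 20.8073) (16.1424, 22.4884) (0, 15.2672) (0, 0) (25.7667, 0)]  |A|=479.33
8. ⊥bis P1·P7 via (24.36,27.365): [(22.7652, 20.8073) (16.1424, 22.4884) (0, 15.2672) (0, 0) (25.7667, 0)]  |A|=479.33
9. ⊥bis P1·P8 via (15.855,18.86): [(22.7652, 20.8073) (18.0562, 22.0026) (2.6446, 0) (25.7667, 0)]  |A|=301.5709
10. ⊥bis P1·P9 via (18.2,38.95): [(22.7652, 20.8073) (18.0562, 22.0026) (2.6446, 0) (25.7667, 0)]  |A|=301.5709
11. canonical 4-gon: [(22.7652, 20.8073) (18.0562, 22.0026) (2.6446, 0) (25.7667, 0)]
12. shoelace: 301.5709

Area of P1's cell: 301.5709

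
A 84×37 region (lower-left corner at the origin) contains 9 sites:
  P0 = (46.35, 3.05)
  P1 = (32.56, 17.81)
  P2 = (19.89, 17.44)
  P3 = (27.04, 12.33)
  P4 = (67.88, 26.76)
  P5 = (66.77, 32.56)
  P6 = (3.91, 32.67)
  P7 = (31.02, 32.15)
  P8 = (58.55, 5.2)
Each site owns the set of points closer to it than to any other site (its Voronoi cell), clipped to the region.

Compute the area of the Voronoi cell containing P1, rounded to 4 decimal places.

Area of P1's cell: 281.8871

1. box [0,84]×[0,37]: [(0, 0) (84, 0) (84, 37) (0, 37)]
2. ⊥bis P1·P0 via (39.455,10.43): [(0, 0) (28.2913, 0) (67.894, 37) (0, 37)]  |A|=1779.4281
3. ⊥bis P1·P2 via (26.225,17.625): [(26.7397, 0) (28.2913, 0) (67.894, 37) (25.6592, 37)]  |A|=810.0485
4. ⊥bis P1·P3 via (29.8,15.07): [(26.1935, 18.7028) (36.8358, 7.9829) (67.894, 37) (25.6592, 37)]  |A|=707.2629
5. ⊥bis P1·P4 via (50.22,22.285): [(26.1935, 18.7028) (36.8358, 7.9829) (50.5883, 20.8316) (46.4913, 37) (25.6592, 37)]  |A|=534.2395
6. ⊥bis P1·P5 via (49.665,25.185): [(26.1935, 18.7028) (36.8358, 7.9829) (50.5883, 20.8316) (49.2288, 26.1968) (44.5708, 37) (25.6592, 37)]  |A|=523.8661
7. ⊥bis P1·P6 via (18.235,25.24): [(26.1935, 18.7028) (36.8358, 7.9829) (50.5883, 20.8316) (49.2288, 26.1968) (44.5708, 37) (25.6592, 37)]  |A|=523.8661
8. ⊥bis P1·P7 via (31.79,24.98): [(26.0283, 24.3612) (26.1935, 18.7028) (36.8358, 7.9829) (50.5883, 20.8316) (49.2288, 26.1968) (48.9584, 26.8238)]  |A|=282.2825
9. ⊥bis P1·P8 via (45.555,11.505): [(26.0283, 24.3612) (26.1935, 18.7028) (36.8358, 7.9829) (49.6588, 19.9633) (50.414, 21.5196) (49.2288, 26.1968) (48.9584, 26.8238)]  |A|=281.8871
10. canonical 7-gon: [(26.0283, 24.3612) (26.1935, 18.7028) (36.8358, 7.9829) (49.6588, 19.9633) (50.414, 21.5196) (49.2288, 26.1968) (48.9584, 26.8238)]
11. shoelace: 281.8871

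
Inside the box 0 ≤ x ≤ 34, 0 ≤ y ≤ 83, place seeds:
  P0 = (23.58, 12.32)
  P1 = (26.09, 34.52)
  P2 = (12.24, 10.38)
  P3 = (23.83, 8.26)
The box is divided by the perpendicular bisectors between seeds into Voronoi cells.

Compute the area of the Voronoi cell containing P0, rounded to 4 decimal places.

1. box [0,34]×[0,83]: [(0, 0) (34, 0) (34, 83) (0, 83)]
2. ⊥bis P0·P1 via (24.835,23.42): [(0, 26.2279) (0, 0) (34, 0) (34, 22.3838)]  |A|=826.3989
3. ⊥bis P0·P2 via (17.91,11.35): [(15.6678, 24.4565) (19.8517, 0) (34, 0) (34, 22.3838)]  |A|=378.1806
4. ⊥bis P0·P3 via (23.705,10.29): [(15.6678, 24.4565) (18.1499, 9.9479) (34, 10.9239) (34, 22.3838)]  |A|=221.2345
5. canonical 4-gon: [(15.6678, 24.4565) (18.1499, 9.9479) (34, 10.9239) (34, 22.3838)]
6. shoelace: 221.2345

Area of P0's cell: 221.2345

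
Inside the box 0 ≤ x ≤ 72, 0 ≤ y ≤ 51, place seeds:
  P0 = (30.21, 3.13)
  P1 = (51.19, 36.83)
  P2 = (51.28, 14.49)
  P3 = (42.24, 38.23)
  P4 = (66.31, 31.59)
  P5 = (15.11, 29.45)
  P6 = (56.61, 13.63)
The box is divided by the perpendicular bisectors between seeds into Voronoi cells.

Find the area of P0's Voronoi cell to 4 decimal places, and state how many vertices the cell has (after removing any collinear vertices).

Area of P0's cell: 564.9895 (5 vertices)

1. box [0,72]×[0,51]: [(0, 0) (72, 0) (72, 51) (0, 51)]
2. ⊥bis P0·P1 via (40.7,19.98): [(0, 45.3179) (0, 0) (72, 0) (72, 0.4941)]  |A|=1649.2316
3. ⊥bis P0·P2 via (40.745,8.81): [(31.7027, 25.5813) (0, 45.3179) (0, 0) (45.495, 0)]  |A|=1300.2587
4. ⊥bis P0·P3 via (36.225,20.68): [(33.9191, 21.4703) (0, 33.0956) (0, 0) (45.495, 0)]  |A|=1049.6819
5. ⊥bis P0·P4 via (48.26,17.36): [(33.9191, 21.4703) (0, 33.0956) (0, 0) (45.495, 0)]  |A|=1049.6819
6. ⊥bis P0·P5 via (22.66,16.29): [(33.9191, 21.4703) (32.5234, 21.9487) (0, 3.2898) (0, 0) (45.495, 0)]  |A|=564.9895
7. ⊥bis P0·P6 via (43.41,8.38): [(33.9191, 21.4703) (32.5234, 21.9487) (0, 3.2898) (0, 0) (45.495, 0)]  |A|=564.9895
8. canonical 5-gon: [(33.9191, 21.4703) (32.5234, 21.9487) (0, 3.2898) (0, 0) (45.495, 0)]
9. shoelace: 564.9895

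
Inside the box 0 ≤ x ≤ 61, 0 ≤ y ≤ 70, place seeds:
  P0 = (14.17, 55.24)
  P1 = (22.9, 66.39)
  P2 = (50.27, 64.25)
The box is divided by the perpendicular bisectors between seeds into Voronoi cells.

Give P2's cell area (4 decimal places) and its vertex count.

1. box [0,61]×[0,70]: [(0, 0) (61, 0) (61, 70) (0, 70)]
2. ⊥bis P2·P0 via (32.22,59.745): [(47.1314, 0) (61, 0) (61, 70) (29.6605, 70)]  |A|=1582.2822
3. ⊥bis P2·P1 via (36.585,65.32): [(35.2118, 47.7577) (47.1314, 0) (61, 0) (61, 70) (36.9509, 70)]  |A|=1501.2045
4. canonical 5-gon: [(35.2118, 47.7577) (47.1314, 0) (61, 0) (61, 70) (36.9509, 70)]
5. shoelace: 1501.2045

Area of P2's cell: 1501.2045 (5 vertices)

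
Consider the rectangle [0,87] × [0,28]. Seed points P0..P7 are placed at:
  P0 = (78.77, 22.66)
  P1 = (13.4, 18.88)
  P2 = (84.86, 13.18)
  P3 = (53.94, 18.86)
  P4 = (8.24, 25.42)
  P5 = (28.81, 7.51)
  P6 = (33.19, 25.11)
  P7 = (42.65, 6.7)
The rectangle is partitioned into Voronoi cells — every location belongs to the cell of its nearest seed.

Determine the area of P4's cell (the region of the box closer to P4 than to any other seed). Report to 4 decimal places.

1. box [0,87]×[0,28]: [(0, 0) (87, 0) (87, 28) (0, 28)]
2. ⊥bis P4·P0 via (43.505,24.04): [(0, 0) (42.5643, 0) (43.66, 28) (0, 28)]  |A|=1207.1391
3. ⊥bis P4·P1 via (10.82,22.15): [(0, 13.6131) (18.2345, 28) (0, 28)]  |A|=131.169
4. ⊥bis P4·P2 via (46.55,19.3): [(0, 13.6131) (18.2345, 28) (0, 28)]  |A|=131.169
5. ⊥bis P4·P3 via (31.09,22.14): [(0, 13.6131) (18.2345, 28) (0, 28)]  |A|=131.169
6. ⊥bis P4·P5 via (18.525,16.465): [(0, 13.6131) (18.2345, 28) (0, 28)]  |A|=131.169
7. ⊥bis P4·P6 via (20.715,25.265): [(0, 13.6131) (18.2345, 28) (0, 28)]  |A|=131.169
8. ⊥bis P4·P7 via (25.445,16.06): [(0, 13.6131) (18.2345, 28) (0, 28)]  |A|=131.169
9. canonical 3-gon: [(0, 13.6131) (18.2345, 28) (0, 28)]
10. shoelace: 131.169

Area of P4's cell: 131.1690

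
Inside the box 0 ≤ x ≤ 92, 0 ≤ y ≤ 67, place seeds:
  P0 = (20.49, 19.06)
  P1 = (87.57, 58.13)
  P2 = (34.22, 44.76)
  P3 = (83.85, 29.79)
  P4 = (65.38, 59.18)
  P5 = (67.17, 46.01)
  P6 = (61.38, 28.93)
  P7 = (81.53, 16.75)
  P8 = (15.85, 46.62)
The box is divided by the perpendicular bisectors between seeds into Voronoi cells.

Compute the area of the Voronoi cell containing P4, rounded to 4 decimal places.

Area of P4's cell: 448.4591

1. box [0,92]×[0,67]: [(0, 0) (92, 0) (92, 67) (0, 67)]
2. ⊥bis P4·P0 via (42.935,39.12): [(77.8981, 0) (92, 0) (92, 67) (18.0175, 67)]  |A|=2950.826
3. ⊥bis P4·P1 via (76.475,58.655): [(73.9106, 4.4616) (76.8699, 67) (18.0175, 67)]  |A|=1840.2671
4. ⊥bis P4·P2 via (49.8,51.97): [(69.5038, 9.3924) (73.9106, 4.4616) (76.8699, 67) (42.8445, 67)]  |A|=1125.155
5. ⊥bis P4·P3 via (74.615,44.485): [(58.0743, 34.0901) (75.841, 45.2554) (76.8699, 67) (42.8445, 67)]  |A|=747.3049
6. ⊥bis P4·P5 via (66.275,52.595): [(50.5028, 50.4513) (76.2524, 53.9511) (76.8699, 67) (42.8445, 67)]  |A|=448.4591
7. ⊥bis P4·P6 via (63.38,44.055): [(50.5028, 50.4513) (76.2524, 53.9511) (76.8699, 67) (42.8445, 67)]  |A|=448.4591
8. ⊥bis P4·P7 via (73.455,37.965): [(50.5028, 50.4513) (76.2524, 53.9511) (76.8699, 67) (42.8445, 67)]  |A|=448.4591
9. ⊥bis P4·P8 via (40.615,52.9): [(50.5028, 50.4513) (76.2524, 53.9511) (76.8699, 67) (42.8445, 67)]  |A|=448.4591
10. canonical 4-gon: [(50.5028, 50.4513) (76.2524, 53.9511) (76.8699, 67) (42.8445, 67)]
11. shoelace: 448.4591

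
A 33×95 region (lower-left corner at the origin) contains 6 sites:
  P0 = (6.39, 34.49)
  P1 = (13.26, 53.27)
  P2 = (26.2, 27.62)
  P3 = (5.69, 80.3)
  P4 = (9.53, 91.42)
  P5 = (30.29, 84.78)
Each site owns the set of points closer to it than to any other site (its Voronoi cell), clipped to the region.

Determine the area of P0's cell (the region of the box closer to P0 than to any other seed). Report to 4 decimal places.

Area of P0's cell: 574.6275

1. box [0,33]×[0,95]: [(0, 0) (33, 0) (33, 95) (0, 95)]
2. ⊥bis P0·P1 via (9.825,43.88): [(0, 47.4741) (0, 0) (33, 0) (33, 35.4022)]  |A|=1367.4602
3. ⊥bis P0·P2 via (16.295,31.055): [(19.5135, 40.3358) (0, 47.4741) (0, 0) (5.5253, 0)]  |A|=574.6275
4. ⊥bis P0·P3 via (6.04,57.395): [(19.5135, 40.3358) (0, 47.4741) (0, 0) (5.5253, 0)]  |A|=574.6275
5. ⊥bis P0·P4 via (7.96,62.955): [(19.5135, 40.3358) (0, 47.4741) (0, 0) (5.5253, 0)]  |A|=574.6275
6. ⊥bis P0·P5 via (18.34,59.635): [(19.5135, 40.3358) (0, 47.4741) (0, 0) (5.5253, 0)]  |A|=574.6275
7. canonical 4-gon: [(19.5135, 40.3358) (0, 47.4741) (0, 0) (5.5253, 0)]
8. shoelace: 574.6275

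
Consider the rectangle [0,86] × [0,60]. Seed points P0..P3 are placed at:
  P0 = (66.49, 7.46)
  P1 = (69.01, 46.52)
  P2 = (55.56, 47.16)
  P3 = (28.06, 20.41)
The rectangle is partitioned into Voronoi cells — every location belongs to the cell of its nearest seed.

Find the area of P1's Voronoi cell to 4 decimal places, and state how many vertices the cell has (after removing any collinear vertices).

Area of P1's cell: 797.5090 (4 vertices)

1. box [0,86]×[0,60]: [(0, 0) (86, 0) (86, 60) (0, 60)]
2. ⊥bis P1·P0 via (67.75,26.99): [(0, 31.361) (86, 25.8126) (86, 60) (0, 60)]  |A|=2701.5374
3. ⊥bis P1·P2 via (62.285,46.84): [(61.3601, 27.4023) (86, 25.8126) (86, 60) (62.9112, 60)]  |A|=797.509
4. ⊥bis P1·P3 via (48.535,33.465): [(61.3601, 27.4023) (86, 25.8126) (86, 60) (62.9112, 60)]  |A|=797.509
5. canonical 4-gon: [(61.3601, 27.4023) (86, 25.8126) (86, 60) (62.9112, 60)]
6. shoelace: 797.509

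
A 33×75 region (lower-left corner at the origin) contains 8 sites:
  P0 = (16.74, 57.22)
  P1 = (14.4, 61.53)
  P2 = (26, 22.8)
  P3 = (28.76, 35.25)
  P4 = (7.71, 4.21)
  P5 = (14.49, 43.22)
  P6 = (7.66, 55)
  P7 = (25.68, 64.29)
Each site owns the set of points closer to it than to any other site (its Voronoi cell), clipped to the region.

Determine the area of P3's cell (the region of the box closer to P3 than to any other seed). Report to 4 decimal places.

Area of P3's cell: 225.0142

1. box [0,33]×[0,75]: [(0, 0) (33, 0) (33, 75) (0, 75)]
2. ⊥bis P3·P0 via (22.75,46.235): [(0, 33.7883) (0, 0) (33, 0) (33, 51.8429)]  |A|=1412.9136
3. ⊥bis P3·P1 via (21.58,48.39): [(0, 33.7883) (0, 0) (33, 0) (33, 51.8429)]  |A|=1412.9136
4. ⊥bis P3·P2 via (27.38,29.025): [(1.6994, 34.718) (33, 27.7791) (33, 51.8429)]  |A|=376.6044
5. ⊥bis P3·P4 via (18.235,19.73): [(1.6994, 34.718) (33, 27.7791) (33, 51.8429)]  |A|=376.6044
6. ⊥bis P3·P5 via (21.625,39.235): [(26.7599, 48.4289) (17.1849, 31.2851) (33, 27.7791) (33, 51.8429)]  |A|=227.4302
7. ⊥bis P3·P6 via (18.21,45.125): [(26.7599, 48.4289) (17.1849, 31.2851) (33, 27.7791) (33, 51.8429)]  |A|=227.4302
8. ⊥bis P3·P7 via (27.22,49.77): [(29.6901, 50.032) (26.7599, 48.4289) (17.1849, 31.2851) (33, 27.7791) (33, 50.383)]  |A|=225.0142
9. canonical 5-gon: [(29.6901, 50.032) (26.7599, 48.4289) (17.1849, 31.2851) (33, 27.7791) (33, 50.383)]
10. shoelace: 225.0142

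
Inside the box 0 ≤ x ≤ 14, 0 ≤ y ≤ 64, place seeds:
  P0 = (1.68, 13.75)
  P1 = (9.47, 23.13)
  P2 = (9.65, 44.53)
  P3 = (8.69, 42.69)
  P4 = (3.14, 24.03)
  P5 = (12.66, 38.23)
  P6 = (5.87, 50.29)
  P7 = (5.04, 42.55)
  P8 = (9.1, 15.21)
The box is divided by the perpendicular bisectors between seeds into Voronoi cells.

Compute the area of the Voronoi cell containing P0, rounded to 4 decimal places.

Area of P0's cell: 120.6182

1. box [0,14]×[0,64]: [(0, 0) (14, 0) (14, 64) (0, 64)]
2. ⊥bis P0·P1 via (5.575,18.44): [(0, 23.07) (0, 0) (14, 0) (14, 11.4431)]  |A|=241.5917
3. ⊥bis P0·P2 via (5.665,29.14): [(0, 23.07) (0, 0) (14, 0) (14, 11.4431)]  |A|=241.5917
4. ⊥bis P0·P3 via (5.185,28.22): [(0, 23.07) (0, 0) (14, 0) (14, 11.4431)]  |A|=241.5917
5. ⊥bis P0·P4 via (2.41,18.89): [(5.5743, 18.4406) (0, 19.2323) (0, 0) (14, 0) (14, 11.4431)]  |A|=230.8955
6. ⊥bis P0·P5 via (7.17,25.99): [(5.5743, 18.4406) (0, 19.2323) (0, 0) (14, 0) (14, 11.4431)]  |A|=230.8955
7. ⊥bis P0·P6 via (3.775,32.02): [(5.5743, 18.4406) (0, 19.2323) (0, 0) (14, 0) (14, 11.4431)]  |A|=230.8955
8. ⊥bis P0·P7 via (3.36,28.15): [(5.5743, 18.4406) (0, 19.2323) (0, 0) (14, 0) (14, 11.4431)]  |A|=230.8955
9. ⊥bis P0·P8 via (5.39,14.48): [(4.583, 18.5814) (0, 19.2323) (0, 0) (8.2392, 0)]  |A|=120.6182
10. canonical 4-gon: [(4.583, 18.5814) (0, 19.2323) (0, 0) (8.2392, 0)]
11. shoelace: 120.6182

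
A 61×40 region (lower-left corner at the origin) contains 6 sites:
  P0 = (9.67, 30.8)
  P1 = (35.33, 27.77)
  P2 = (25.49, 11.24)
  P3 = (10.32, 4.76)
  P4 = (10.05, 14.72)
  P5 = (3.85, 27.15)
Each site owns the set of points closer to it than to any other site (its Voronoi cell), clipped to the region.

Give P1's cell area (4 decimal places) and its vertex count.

Area of P1's cell: 1043.5915 (4 vertices)

1. box [0,61]×[0,40]: [(0, 0) (61, 0) (61, 40) (0, 40)]
2. ⊥bis P1·P0 via (22.5,29.285): [(19.042, 0) (61, 0) (61, 40) (23.7653, 40)]  |A|=1583.8559
3. ⊥bis P1·P2 via (30.41,19.505): [(21.9405, 24.5467) (61, 1.2953) (61, 40) (23.7653, 40)]  |A|=1043.5915
4. ⊥bis P1·P3 via (22.825,16.265): [(21.9405, 24.5467) (61, 1.2953) (61, 40) (23.7653, 40)]  |A|=1043.5915
5. ⊥bis P1·P4 via (22.69,21.245): [(21.9405, 24.5467) (61, 1.2953) (61, 40) (23.7653, 40)]  |A|=1043.5915
6. ⊥bis P1·P5 via (19.59,27.46): [(21.9405, 24.5467) (61, 1.2953) (61, 40) (23.7653, 40)]  |A|=1043.5915
7. canonical 4-gon: [(21.9405, 24.5467) (61, 1.2953) (61, 40) (23.7653, 40)]
8. shoelace: 1043.5915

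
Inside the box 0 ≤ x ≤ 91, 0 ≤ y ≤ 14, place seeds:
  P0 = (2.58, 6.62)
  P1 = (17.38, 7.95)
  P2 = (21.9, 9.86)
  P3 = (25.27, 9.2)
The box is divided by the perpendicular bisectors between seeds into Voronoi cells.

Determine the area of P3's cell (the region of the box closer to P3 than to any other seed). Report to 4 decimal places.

1. box [0,91]×[0,14]: [(0, 0) (91, 0) (91, 14) (0, 14)]
2. ⊥bis P3·P0 via (13.925,7.91): [(14.8244, 0) (91, 0) (91, 14) (13.2325, 14)]  |A|=1077.6014
3. ⊥bis P3·P1 via (21.325,8.575): [(22.6835, 0) (91, 0) (91, 14) (20.4655, 14)]  |A|=971.9567
4. ⊥bis P3·P2 via (23.585,9.53): [(22.252, 2.7237) (22.6835, 0) (91, 0) (91, 14) (24.4604, 14)]  |A|=949.4328
5. canonical 5-gon: [(22.252, 2.7237) (22.6835, 0) (91, 0) (91, 14) (24.4604, 14)]
6. shoelace: 949.4328

Area of P3's cell: 949.4328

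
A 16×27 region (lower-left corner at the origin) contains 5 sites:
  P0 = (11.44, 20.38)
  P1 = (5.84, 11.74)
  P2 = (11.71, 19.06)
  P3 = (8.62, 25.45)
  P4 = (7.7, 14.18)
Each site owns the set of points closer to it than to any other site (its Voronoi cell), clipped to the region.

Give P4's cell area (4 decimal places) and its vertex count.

1. box [0,16]×[0,27]: [(0, 0) (16, 0) (16, 27) (0, 27)]
2. ⊥bis P4·P0 via (9.57,17.28): [(0, 23.0529) (0, 0) (16, 0) (16, 13.4013)]  |A|=291.633
3. ⊥bis P4·P1 via (6.77,12.96): [(0, 23.0529) (0, 18.1207) (16, 5.924) (16, 13.4013)]  |A|=99.275
4. ⊥bis P4·P2 via (9.705,16.62): [(7.0571, 18.7959) (0, 23.0529) (0, 18.1207) (16, 5.924) (16, 11.4473)]  |A|=90.5378
5. ⊥bis P4·P3 via (8.16,19.815): [(7.0571, 18.7959) (4.9306, 20.0786) (0, 20.4811) (0, 18.1207) (16, 5.924) (16, 11.4473)]  |A|=84.1977
6. canonical 6-gon: [(7.0571, 18.7959) (4.9306, 20.0786) (0, 20.4811) (0, 18.1207) (16, 5.924) (16, 11.4473)]
7. shoelace: 84.1977

Area of P4's cell: 84.1977 (6 vertices)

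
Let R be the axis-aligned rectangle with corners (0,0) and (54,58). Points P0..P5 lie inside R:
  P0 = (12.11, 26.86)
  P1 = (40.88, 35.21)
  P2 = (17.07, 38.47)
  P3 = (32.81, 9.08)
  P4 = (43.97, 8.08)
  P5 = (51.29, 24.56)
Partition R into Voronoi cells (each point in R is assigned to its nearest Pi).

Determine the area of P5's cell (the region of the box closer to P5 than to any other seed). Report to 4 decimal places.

1. box [0,54]×[0,58]: [(0, 0) (54, 0) (54, 58) (0, 58)]
2. ⊥bis P5·P0 via (31.7,25.71): [(30.1907, 0) (54, 0) (54, 58) (33.5955, 58)]  |A|=1282.1982
3. ⊥bis P5·P1 via (46.085,29.885): [(31.0843, 15.2224) (30.1907, 0) (54, 0) (54, 37.6216)]  |A|=612.2792
4. ⊥bis P5·P2 via (34.18,31.515): [(31.0843, 15.2224) (30.1907, 0) (54, 0) (54, 37.6216)]  |A|=612.2792
5. ⊥bis P5·P3 via (42.05,16.82): [(37.8493, 21.8348) (54, 2.5541) (54, 37.6216)]  |A|=283.1834
6. ⊥bis P5·P4 via (47.63,16.32): [(37.8493, 21.8348) (39.4107, 19.9708) (54, 13.4906) (54, 37.6216)]  |A|=203.4054
7. canonical 4-gon: [(37.8493, 21.8348) (39.4107, 19.9708) (54, 13.4906) (54, 37.6216)]
8. shoelace: 203.4054

Area of P5's cell: 203.4054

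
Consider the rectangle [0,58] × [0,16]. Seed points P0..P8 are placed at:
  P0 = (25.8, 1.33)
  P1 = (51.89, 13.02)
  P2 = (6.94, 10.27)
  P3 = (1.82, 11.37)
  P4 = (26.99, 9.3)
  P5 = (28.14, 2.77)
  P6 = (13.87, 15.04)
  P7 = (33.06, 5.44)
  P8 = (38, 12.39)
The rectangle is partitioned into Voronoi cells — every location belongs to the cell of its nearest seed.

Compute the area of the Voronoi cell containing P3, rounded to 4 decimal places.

Area of P3's cell: 60.3863

1. box [0,58]×[0,16]: [(0, 0) (58, 0) (58, 16) (0, 16)]
2. ⊥bis P3·P0 via (13.81,6.35): [(0, 0) (11.1514, 0) (17.8503, 16) (0, 16)]  |A|=232.0132
3. ⊥bis P3·P1 via (26.855,12.195): [(0, 0) (11.1514, 0) (17.8503, 16) (0, 16)]  |A|=232.0132
4. ⊥bis P3·P2 via (4.38,10.82): [(0, 0) (2.0554, 0) (5.4929, 16) (0, 16)]  |A|=60.3863
5. ⊥bis P3·P4 via (14.405,10.335): [(0, 0) (2.0554, 0) (5.4929, 16) (0, 16)]  |A|=60.3863
6. ⊥bis P3·P5 via (14.98,7.07): [(0, 0) (2.0554, 0) (5.4929, 16) (0, 16)]  |A|=60.3863
7. ⊥bis P3·P6 via (7.845,13.205): [(0, 0) (2.0554, 0) (5.4929, 16) (0, 16)]  |A|=60.3863
8. ⊥bis P3·P7 via (17.44,8.405): [(0, 0) (2.0554, 0) (5.4929, 16) (0, 16)]  |A|=60.3863
9. ⊥bis P3·P8 via (19.91,11.88): [(0, 0) (2.0554, 0) (5.4929, 16) (0, 16)]  |A|=60.3863
10. canonical 4-gon: [(0, 0) (2.0554, 0) (5.4929, 16) (0, 16)]
11. shoelace: 60.3863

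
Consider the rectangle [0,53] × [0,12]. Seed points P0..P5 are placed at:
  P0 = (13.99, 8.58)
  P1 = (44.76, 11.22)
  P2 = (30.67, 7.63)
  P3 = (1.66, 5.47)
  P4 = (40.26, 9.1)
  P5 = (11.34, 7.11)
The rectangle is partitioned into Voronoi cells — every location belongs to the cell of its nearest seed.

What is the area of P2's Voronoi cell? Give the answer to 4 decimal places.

Area of P2's cell: 163.4089

1. box [0,53]×[0,12]: [(0, 0) (53, 0) (53, 12) (0, 12)]
2. ⊥bis P2·P0 via (22.33,8.105): [(21.8684, 0) (53, 0) (53, 12) (22.5518, 12)]  |A|=369.4787
3. ⊥bis P2·P1 via (37.715,9.425): [(21.8684, 0) (40.1164, 0) (37.0589, 12) (22.5518, 12)]  |A|=196.5306
4. ⊥bis P2·P3 via (16.165,6.55): [(21.8684, 0) (40.1164, 0) (37.0589, 12) (22.5518, 12)]  |A|=196.5306
5. ⊥bis P2·P4 via (35.465,8.365): [(21.8684, 0) (36.7472, 0) (34.9078, 12) (22.5518, 12)]  |A|=163.4089
6. ⊥bis P2·P5 via (21.005,7.37): [(21.8684, 0) (36.7472, 0) (34.9078, 12) (22.5518, 12)]  |A|=163.4089
7. canonical 4-gon: [(21.8684, 0) (36.7472, 0) (34.9078, 12) (22.5518, 12)]
8. shoelace: 163.4089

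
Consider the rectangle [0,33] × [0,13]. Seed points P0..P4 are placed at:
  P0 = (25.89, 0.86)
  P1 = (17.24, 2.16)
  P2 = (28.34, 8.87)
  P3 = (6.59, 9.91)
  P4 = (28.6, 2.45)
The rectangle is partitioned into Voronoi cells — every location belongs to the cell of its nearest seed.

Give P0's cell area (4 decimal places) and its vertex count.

1. box [0,33]×[0,13]: [(0, 0) (33, 0) (33, 13) (0, 13)]
2. ⊥bis P0·P1 via (21.565,1.51): [(21.3381, 0) (33, 0) (33, 13) (23.2918, 13)]  |A|=138.9058
3. ⊥bis P0·P2 via (27.115,4.865): [(22.291, 6.3405) (21.3381, 0) (33, 0) (33, 3.065)]  |A|=53.3828
4. ⊥bis P0·P3 via (16.24,5.385): [(22.291, 6.3405) (21.3381, 0) (33, 0) (33, 3.065)]  |A|=53.3828
5. ⊥bis P0·P4 via (27.245,1.655): [(24.9782, 5.5186) (22.291, 6.3405) (21.3381, 0) (28.216, 0)]  |A|=27.889
6. canonical 4-gon: [(24.9782, 5.5186) (22.291, 6.3405) (21.3381, 0) (28.216, 0)]
7. shoelace: 27.889

Area of P0's cell: 27.8890 (4 vertices)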